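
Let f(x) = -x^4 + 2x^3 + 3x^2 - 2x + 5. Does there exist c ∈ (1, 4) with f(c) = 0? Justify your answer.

f(1) = 7 and f(4) = -83, which have opposite signs.
f is continuous everywhere (it is a polynomial), in particular on [1, 4].
By the Intermediate Value Theorem, f takes the value 0 somewhere in the open interval.

Yes, f has a root in the interval.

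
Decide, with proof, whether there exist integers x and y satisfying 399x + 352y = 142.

Since gcd(399, 352) = 1, every integer is an integer combination of 399 and 352.
Run the Euclidean algorithm on 399 and 352: 399 = 1·352 + 47, 352 = 7·47 + 23, 47 = 2·23 + 1, 23 = 23·1 + 0.
Working back up the chain: 1 = 47 − 2·23 = 47 − 2·(352 − 7·47) = −2·352 + 15·47 = −2·352 + 15·(399 − 1·352) = 15·399 − 17·352. So 399·15 + 352·(-17) = 1.
Times 142: 399·2130 + 352·(-2414) = 142, so (2130, -2414) solves it.
Subtracting 6·352 from x and adding 6·399 to y gives the tidier solution (18, -20).
Indeed 399·18 + 352·(-20) = 7182 − 7040 = 142.

x = 18, y = -20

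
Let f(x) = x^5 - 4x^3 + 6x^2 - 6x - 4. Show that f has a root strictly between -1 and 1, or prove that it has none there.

Such a root exists.

f(-1) = 11 and f(1) = -7, which have opposite signs.
f is continuous everywhere (it is a polynomial), in particular on [-1, 1].
By the Intermediate Value Theorem f must vanish at some point of (-1, 1).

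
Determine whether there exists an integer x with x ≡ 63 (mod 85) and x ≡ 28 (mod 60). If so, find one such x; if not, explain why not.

x = 148

gcd(85, 60) = 5. A simultaneous solution exists iff 63 ≡ 28 (mod 5); here 63 mod 5 = 3 = 28 mod 5, so it does.
Step through x = 63, 63 + 85, 63 + 2·85, …: the values 63, 148 reduce mod 60 to 3, 28. The value 148 hits 28.
Indeed 148 ≡ 63 (mod 85) and 148 ≡ 28 (mod 60).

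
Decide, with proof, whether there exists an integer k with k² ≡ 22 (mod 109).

k = 26

k = 26 works: 26² = 676, and 676 − 22 = 654 = 6·109.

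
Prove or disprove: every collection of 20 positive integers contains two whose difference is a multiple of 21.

No; for instance {18, 19, 20, 21, 22, 23, 24, 25, 26, 27, 28, 29, 30, 31, 32, 33, 34, 35, 36, 37} is a counterexample.

Try 20 consecutive integers, 18, 19, …, 37. Their remainders mod 21 are 18, 19, 20, 0, 1, 2, 3, 4, 5, 6, 7, 8, 9, 10, 11, 12, 13, 14, 15, 16 — pairwise different, as any 20 ≤ 21 consecutive integers have distinct residues.
Any two of them differ by at most 19 < 21 and by at least 1, so no difference is a multiple of 21.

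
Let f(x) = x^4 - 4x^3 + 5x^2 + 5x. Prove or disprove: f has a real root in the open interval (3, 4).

No.

The endpoint values f(3) = 33 and f(4) = 100 are both positive. Claim: f(x) > 0 for every x in (3, 4).
Shift to the endpoint 3: with x = 3 + u (0 < u < 1), one computes f(3 + u) = u^4 + 8u^3 + 23u^2 + 35u + 33.
All 5 nonzero coefficients of this polynomial in u are positive; hence for u > 0 the value is a sum of positive terms (the constant 33 among them).
So f is strictly positive on (3, 4); no root exists in the interval.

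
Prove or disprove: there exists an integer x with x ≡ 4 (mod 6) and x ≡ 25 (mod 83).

x = 274

Since 6 and 83 share no common factor, CRT says the pair of congruences has a solution (unique mod 498).
Any solution of the first congruence is x = 4 + 6t; substituting into the second, 6t ≡ 25 − 4 ≡ 21 (mod 83).
To invert 6 modulo 83: 83 = 13·6 + 5, 6 = 1·5 + 1, 5 = 5·1 + 0, and unwinding, 1 = 6 − 1·5 = 6 − (83 − 13·6) = −83 + 14·6. Thus 6⁻¹ ≡ 14 (mod 83).
Multiplying by 14: t ≡ 14·21 = 294 ≡ 45 (mod 83).
With t = 45: x = 4 + 6·45 = 274.
Verify: 274 = 45·6 + 4 and 274 = 3·83 + 25. ✓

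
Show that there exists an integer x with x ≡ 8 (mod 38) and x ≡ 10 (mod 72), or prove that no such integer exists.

gcd(38, 72) = 2. A simultaneous solution exists iff 8 ≡ 10 (mod 2); here 8 mod 2 = 0 = 10 mod 2, so it does.
Put x = 8 + 38t, so we need 38t ≡ 2 (mod 72), equivalently (divide by 2) 19t ≡ 1 (mod 36).
Since 19·19 = 361 = 10·36 + 1, the inverse of 19 mod 36 is 19.
Therefore t ≡ 19·1 = 19 (mod 36).
Then x = 8 + 38·19 = 730.
Indeed 730 ≡ 8 (mod 38) and 730 ≡ 10 (mod 72).

x = 730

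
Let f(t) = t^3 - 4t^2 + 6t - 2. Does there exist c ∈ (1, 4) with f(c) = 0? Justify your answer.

No.

f(1) = 1 and f(4) = 22, both positive.
f'(t) = 3t^2 - 8t + 6 has discriminant (-8)² − 4·3·6 = -8 < 0, so f' has no real roots and is positive for every real t.
Hence f is strictly increasing on ℝ, and in particular on [1, 4]. A strictly monotone function with same-sign endpoint values stays positive on the whole interval, so f has no zero in (1, 4).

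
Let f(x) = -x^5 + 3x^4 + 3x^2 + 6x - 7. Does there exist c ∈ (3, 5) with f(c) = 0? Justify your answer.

Yes, such a c exists.

f(3) = 38 and f(5) = -1152, which have opposite signs.
f is continuous everywhere (it is a polynomial), in particular on [3, 5].
By the Intermediate Value Theorem, f takes the value 0 somewhere in the open interval.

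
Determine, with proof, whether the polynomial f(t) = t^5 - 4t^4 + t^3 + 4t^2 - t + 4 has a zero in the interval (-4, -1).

f(-4) = -2040 and f(-1) = 3, which have opposite signs.
Since f is a polynomial it is continuous on [-4, -1].
By the Intermediate Value Theorem, f takes the value 0 somewhere in the open interval.

Such a root exists.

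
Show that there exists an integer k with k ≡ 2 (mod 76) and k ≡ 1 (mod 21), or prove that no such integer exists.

Since 76 and 21 share no common factor, CRT says the pair of congruences has a solution (unique mod 1596).
Write k = 2 + 76t and require 2 + 76t ≡ 1 (mod 21), i.e. 76t ≡ 20 (mod 21).
76 ≡ 13 (mod 21), so this reads 13t ≡ 20 (mod 21). Note 13·13 = 169 ≡ 1 (mod 21) (as 169 − 1 = 8·21), so 13⁻¹ ≡ 13.
Therefore t ≡ 13·20 = 260 ≡ 8 (mod 21).
With t = 8: k = 2 + 76·8 = 610.
Verify: 610 = 8·76 + 2 and 610 = 29·21 + 1. ✓

k = 610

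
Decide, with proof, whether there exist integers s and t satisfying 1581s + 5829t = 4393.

No such integers exist.

Any value of 1581s + 5829t is a multiple of gcd(1581, 5829) = 3.
But 4393 = 3·1464 + 1, so 3 ∤ 4393.
So the equation is unsolvable over ℤ.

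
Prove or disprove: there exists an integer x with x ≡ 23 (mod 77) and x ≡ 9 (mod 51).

x = 1794

Since 77 and 51 share no common factor, CRT says the pair of congruences has a solution (unique mod 3927).
Any solution of the first congruence is x = 23 + 77t; substituting into the second, 77t ≡ 9 − 23 ≡ 37 (mod 51).
77 ≡ 26 (mod 51), so this reads 26t ≡ 37 (mod 51). Note 26·2 = 52 ≡ 1 (mod 51) (as 52 − 1 = 1·51), so 26⁻¹ ≡ 2.
Therefore t ≡ 2·37 = 74 ≡ 23 (mod 51).
With t = 23: x = 23 + 77·23 = 1794.
Verify: 1794 = 23·77 + 23 and 1794 = 35·51 + 9. ✓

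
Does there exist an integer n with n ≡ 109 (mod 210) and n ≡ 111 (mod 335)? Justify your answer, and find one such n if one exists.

No such integer exists.

gcd(210, 335) = 5. If n ≡ 109 (mod 210) and n ≡ 111 (mod 335), then n ≡ 109 (mod 5) and n ≡ 111 (mod 5).
These are incompatible: 109 − 111 = -2 is not divisible by 5.
So no integer satisfies both congruences.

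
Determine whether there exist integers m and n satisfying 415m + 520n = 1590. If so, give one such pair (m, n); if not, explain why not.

m = 74, n = -56

Since gcd(415, 520) = 5 and 1590 = 5·318, Bézout's identity guarantees a solution.
Dividing through by 5 reduces the equation to 83m + 104n = 318.
Euclidean algorithm: 104 = 1·83 + 21, 83 = 3·21 + 20, 21 = 1·20 + 1, 20 = 20·1 + 0.
Unwinding: 1 = 21 − 1·20 = 21 − (83 − 3·21) = −83 + 4·21 = −83 + 4·(104 − 1·83) = 4·104 − 5·83, i.e. 83·(-5) + 104·4 = 1.
Times 318: 83·(-1590) + 104·1272 = 318, so (-1590, 1272) solves it.
Adding 16·104 to m and subtracting 16·83 from n gives the tidier solution (74, -56).
Check: 415·74 + 520·(-56) = 30710 − 29120 = 1590. ✓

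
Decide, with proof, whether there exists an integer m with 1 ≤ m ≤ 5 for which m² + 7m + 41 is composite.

m = 4

At m = 4: 4² + 7·4 + 41 = 85 = 5·17, which is composite.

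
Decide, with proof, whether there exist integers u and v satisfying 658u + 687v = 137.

Since gcd(658, 687) = 1, every integer is an integer combination of 658 and 687.
Dividing repeatedly: 687 = 1·658 + 29, 658 = 22·29 + 20, 29 = 1·20 + 9, 20 = 2·9 + 2, 9 = 4·2 + 1, 2 = 2·1 + 0.
Working back up the chain: 1 = 9 − 4·2 = 9 − 4·(20 − 2·9) = −4·20 + 9·9 = −4·20 + 9·(29 − 1·20) = 9·29 − 13·20 = 9·29 − 13·(658 − 22·29) = −13·658 + 295·29 = −13·658 + 295·(687 − 1·658) = 295·687 − 308·658. So 658·(-308) + 687·295 = 1.
Scaling by 137 gives the particular solution (u, v) = (-42196, 40415).
The general solution is u = -42196 + 687k, v = 40415 − 658k; taking k = 62 gives the smaller pair u = 398, v = -381.
Check: 658·398 + 687·(-381) = 261884 − 261747 = 137. ✓

u = 398, v = -381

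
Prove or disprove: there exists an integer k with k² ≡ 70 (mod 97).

k = 78 works: 78² = 6084, and 6084 − 70 = 6014 = 62·97.

k = 78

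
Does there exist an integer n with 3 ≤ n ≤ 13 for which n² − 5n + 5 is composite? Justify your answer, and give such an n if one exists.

At n = 10: 10² − 5·10 + 5 = 55 = 5·11, which is composite.

n = 10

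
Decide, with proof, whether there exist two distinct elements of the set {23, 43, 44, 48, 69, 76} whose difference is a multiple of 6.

Reduce each element modulo 6: 23↦5, 43↦1, 44↦2, 48↦0, 69↦3, 76↦4.
All 6 residues are distinct, so no two elements differ by a multiple of 6.

No, no such pair exists.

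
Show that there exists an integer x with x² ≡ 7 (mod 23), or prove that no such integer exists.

No such integer exists.

Apply Euler's criterion with the prime 23: 7 is a quadratic residue iff 7^11 ≡ 1 (mod 23), and a non-residue iff it is ≡ −1.
Repeated squaring mod 23: 7^2 = 49 ≡ 3; 7^4 ≡ 3² = 9 ≡ 9; 7^8 ≡ 9² = 81 ≡ 12.
Since 11 = 8 + 2 + 1, 7^11 ≡ 12 · 3 · 7; multiplying out mod 23: 12·3 = 36 ≡ 13, then 13·7 = 91 ≡ 22. Thus 7^11 ≡ 22 ≡ −1 (mod 23).
By Euler's criterion 7 is a quadratic non-residue mod 23: no x satisfies x² ≡ 7 (mod 23).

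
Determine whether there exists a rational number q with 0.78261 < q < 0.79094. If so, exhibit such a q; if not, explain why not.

q = 11/14

Multiplying by 14: 14·0.78261 = 10.95654 and 14·0.79094 = 11.07316, so the integer 11 lies strictly between them.
Hence 11/14 is a rational number with 0.78261 < 11/14 < 0.79094.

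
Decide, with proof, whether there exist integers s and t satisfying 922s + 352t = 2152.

gcd(922, 352) = 2, and 2 divides 2152, so integer solutions exist.
Dividing through by 2 reduces the equation to 461s + 176t = 1076.
Dividing repeatedly: 461 = 2·176 + 109, 176 = 1·109 + 67, 109 = 1·67 + 42, 67 = 1·42 + 25, 42 = 1·25 + 17, 25 = 1·17 + 8, 17 = 2·8 + 1, 8 = 8·1 + 0.
Working back up the chain: 1 = 17 − 2·8 = 17 − 2·(25 − 1·17) = −2·25 + 3·17 = −2·25 + 3·(42 − 1·25) = 3·42 − 5·25 = 3·42 − 5·(67 − 1·42) = −5·67 + 8·42 = −5·67 + 8·(109 − 1·67) = 8·109 − 13·67 = 8·109 − 13·(176 − 1·109) = −13·176 + 21·109 = −13·176 + 21·(461 − 2·176) = 21·461 − 55·176. So 461·21 + 176·(-55) = 1.
Times 1076: 461·22596 + 176·(-59180) = 1076, so (22596, -59180) solves it.
The general solution is s = 22596 + 176k, t = -59180 − 461k; taking k = -128 gives the smaller pair s = 68, t = -172.
Indeed 922·68 + 352·(-172) = 62696 − 60544 = 2152.

s = 68, t = -172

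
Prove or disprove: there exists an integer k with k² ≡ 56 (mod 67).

Take k = 49. Then 49² = 2401 = 35·67 + 56, so 49² ≡ 56 (mod 67).

k = 49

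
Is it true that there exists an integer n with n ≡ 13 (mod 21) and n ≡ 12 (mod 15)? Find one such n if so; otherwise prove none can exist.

Reduce both congruences modulo 3, which divides 21 and 15: they say n ≡ 13 (mod 3) and n ≡ 12 (mod 3).
But 13 mod 3 = 1 while 12 mod 3 = 0, a contradiction.
Therefore no such n exists.

No, no such integer exists.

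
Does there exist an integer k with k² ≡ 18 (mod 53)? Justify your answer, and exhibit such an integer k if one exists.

There is no such integer.

53 is prime, so by Euler's criterion 18 is a square mod 53 iff 18^((53−1)/2) = 18^26 ≡ 1 (mod 53).
Repeated squaring mod 53: 18^2 = 324 ≡ 6; 18^4 ≡ 6² = 36 ≡ 36; 18^8 ≡ 36² = 1296 ≡ 24; 18^16 ≡ 24² = 576 ≡ 46.
Since 26 = 16 + 8 + 2, 18^26 ≡ 46 · 24 · 6; multiplying out mod 53: 46·24 = 1104 ≡ 44, then 44·6 = 264 ≡ 52. Thus 18^26 ≡ 52 ≡ −1 (mod 53).
The value −1 means 18 is a non-residue modulo 53, so k² ≡ 18 (mod 53) is impossible.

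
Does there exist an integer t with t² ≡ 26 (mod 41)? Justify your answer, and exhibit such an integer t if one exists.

Apply Euler's criterion with the prime 41: 26 is a quadratic residue iff 26^20 ≡ 1 (mod 41), and a non-residue iff it is ≡ −1.
Squaring successively (mod 41): 26^2 = 676 ≡ 20; 26^4 ≡ 20² = 400 ≡ 31; 26^8 ≡ 31² = 961 ≡ 18; 26^16 ≡ 18² = 324 ≡ 37.
Since 20 = 16 + 4, 26^20 ≡ 37 · 31; multiplying out mod 41: 37·31 = 1147 ≡ 40. Thus 26^20 ≡ 40 ≡ −1 (mod 41).
By Euler's criterion 26 is a quadratic non-residue mod 41: no t satisfies t² ≡ 26 (mod 41).

No, no such integer exists.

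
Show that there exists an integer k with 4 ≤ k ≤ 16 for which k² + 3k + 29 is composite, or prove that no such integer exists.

k = 7

At k = 7: 7² + 3·7 + 29 = 99 = 3·33, which is composite.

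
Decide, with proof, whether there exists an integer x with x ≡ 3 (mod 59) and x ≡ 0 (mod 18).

gcd(59, 18) = 1, so the Chinese Remainder Theorem guarantees exactly one residue class mod 1062 satisfying both.
Any solution of the first congruence is x = 3 + 59t; substituting into the second, 59t ≡ 0 − 3 ≡ 15 (mod 18).
59 ≡ 5 (mod 18), so this reads 5t ≡ 15 (mod 18). Note 5·11 = 55 ≡ 1 (mod 18) (as 55 − 1 = 3·18), so 5⁻¹ ≡ 11.
Therefore t ≡ 11·15 = 165 ≡ 3 (mod 18).
With t = 3: x = 3 + 59·3 = 180.
Verify: 180 = 3·59 + 3 and 180 = 10·18 + 0. ✓

x = 180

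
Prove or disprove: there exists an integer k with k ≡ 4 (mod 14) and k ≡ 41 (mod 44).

There is no such integer.

Both moduli are multiples of 2 = gcd(14, 44), so any solution would satisfy k ≡ 4 and k ≡ 41 modulo 2 simultaneously.
These are incompatible: 4 − 41 = -37 is not divisible by 2.
Hence the system has no solution.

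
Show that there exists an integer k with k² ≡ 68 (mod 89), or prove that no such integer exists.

Take k = 35. Then 35² = 1225 = 13·89 + 68, so 35² ≡ 68 (mod 89).

k = 35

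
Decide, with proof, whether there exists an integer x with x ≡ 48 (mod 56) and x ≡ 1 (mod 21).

Both moduli are multiples of 7 = gcd(56, 21), so any solution would satisfy x ≡ 48 and x ≡ 1 modulo 7 simultaneously.
These are incompatible: 48 − 1 = 47 is not divisible by 7.
So no integer satisfies both congruences.

There is no such integer.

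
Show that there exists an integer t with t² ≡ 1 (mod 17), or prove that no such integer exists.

t = 16

t = 16 works: 16² = 256, and 256 − 1 = 255 = 15·17.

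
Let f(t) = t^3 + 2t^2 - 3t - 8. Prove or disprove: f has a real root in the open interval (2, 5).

f(2) = 2 and f(5) = 152, both positive, so a sign-change argument is unavailable; we show f keeps this sign on the whole interval.
Substitute t = 2 + u, where 0 < u < 3 on the interval. Expanding, f(2 + u) = u^3 + 8u^2 + 17u + 2.
The nonzero coefficients here are all positive, so for u > 0 every term is positive (or zero), and the constant term 2 is strictly positive.
So f is strictly positive on (2, 5); no root exists in the interval.

No such root exists.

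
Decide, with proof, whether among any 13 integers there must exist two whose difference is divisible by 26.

No; for instance {13, 14, 15, 16, 17, 18, 19, 20, 21, 22, 23, 24, 25} is a counterexample.

Consider the 13 integers 13, 14, …, 25. They lie in distinct residue classes modulo 26, since 13 ≤ 26.
No two share a residue, so no pair has difference divisible by 26; the claim fails for this set.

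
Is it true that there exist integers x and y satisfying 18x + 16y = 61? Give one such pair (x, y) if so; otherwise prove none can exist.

Both 18 and 16 are divisible by gcd(18, 16) = 2, hence so is any combination 18x + 16y.
But 61 = 2·30 + 1, so 2 ∤ 61.
So the equation is unsolvable over ℤ.

No, no such integers exist.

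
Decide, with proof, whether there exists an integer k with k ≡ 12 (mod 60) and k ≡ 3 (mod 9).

Here gcd(60, 9) = 3, and both 12 and 3 leave remainder 0 mod 3, so the system is consistent.
In fact k = 12 itself already satisfies 12 mod 9 = 3.
Indeed 12 ≡ 12 (mod 60) and 12 ≡ 3 (mod 9).

k = 12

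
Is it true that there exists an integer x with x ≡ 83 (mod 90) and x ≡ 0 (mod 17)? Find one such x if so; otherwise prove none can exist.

x = 1343

The moduli 90 and 17 are coprime, so by the Chinese Remainder Theorem a unique solution modulo 1530 exists.
Any solution of the first congruence is x = 83 + 90t; substituting into the second, 90t ≡ 0 − 83 ≡ 2 (mod 17).
90 ≡ 5 (mod 17), so this reads 5t ≡ 2 (mod 17). Note 5·7 = 35 ≡ 1 (mod 17) (as 35 − 1 = 2·17), so 5⁻¹ ≡ 7.
Multiplying by 7: t ≡ 7·2 = 14 (mod 17).
Taking t = 14 gives x = 83 + 90·14 = 1343.
Indeed 1343 ≡ 83 (mod 90) and 1343 ≡ 0 (mod 17).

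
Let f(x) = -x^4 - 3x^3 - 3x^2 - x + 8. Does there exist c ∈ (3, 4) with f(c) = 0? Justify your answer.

The endpoint values f(3) = -184 and f(4) = -492 are both negative. Claim: f(x) < 0 for every x in (3, 4).
Shift to the endpoint 3: with x = 3 + u (0 < u < 1), one computes f(3 + u) = -u^4 - 15u^3 - 84u^2 - 208u - 184.
All 5 nonzero coefficients of this polynomial in u are negative; hence for u > 0 the value is a sum of negative terms (the constant -184 among them).
Therefore f(x) < 0 throughout (3, 4), and f has no zero there.

No.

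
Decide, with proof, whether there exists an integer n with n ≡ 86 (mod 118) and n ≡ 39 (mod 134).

Both moduli are multiples of 2 = gcd(118, 134), so any solution would satisfy n ≡ 86 and n ≡ 39 modulo 2 simultaneously.
These are incompatible: 86 − 39 = 47 is not divisible by 2.
Therefore no such n exists.

There is no such integer.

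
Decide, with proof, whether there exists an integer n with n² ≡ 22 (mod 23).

Apply Euler's criterion with the prime 23: 22 is a quadratic residue iff 22^11 ≡ 1 (mod 23), and a non-residue iff it is ≡ −1.
Squaring successively (mod 23): 22^2 = 484 ≡ 1; 22^4 ≡ 1² = 1 ≡ 1; 22^8 ≡ 1² = 1 ≡ 1.
Since 11 = 8 + 2 + 1, 22^11 ≡ 1 · 1 · 22; multiplying out mod 23: 1·1 = 1 ≡ 1, then 1·22 = 22 ≡ 22. Thus 22^11 ≡ 22 ≡ −1 (mod 23).
The value −1 means 22 is a non-residue modulo 23, so n² ≡ 22 (mod 23) is impossible.

No, no such integer exists.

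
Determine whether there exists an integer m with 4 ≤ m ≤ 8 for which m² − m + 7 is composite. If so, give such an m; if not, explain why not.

m = 5

At m = 5: 5² − 5 + 7 = 27 = 3·9, which is composite.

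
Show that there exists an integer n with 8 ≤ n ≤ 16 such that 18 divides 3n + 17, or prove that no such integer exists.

No such integer n in that range exists.

The values of 3n + 17 for n = 8, 9, …, 16 are 41, 44, 47, 50, 53, 56, 59, 62, 65; reduced mod 18 these are 5, 8, 11, 14, 17, 2, 5, 8, 11.
The residue 0 does not occur, so no n in [8, 16] makes 3n + 17 a multiple of 18.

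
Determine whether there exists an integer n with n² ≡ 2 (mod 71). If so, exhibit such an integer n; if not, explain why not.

Take n = 12. Then 12² = 144 = 2·71 + 2, so 12² ≡ 2 (mod 71).

n = 12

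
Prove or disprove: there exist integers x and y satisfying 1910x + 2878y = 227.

No, no such integers exist.

Any value of 1910x + 2878y is a multiple of gcd(1910, 2878) = 2.
But 227 = 2·113 + 1, so 2 ∤ 227.
Hence no integers x, y satisfy the equation.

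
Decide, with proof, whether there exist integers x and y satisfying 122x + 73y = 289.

x = 64, y = -103

122 and 73 are coprime, so 122x + 73y ranges over all of ℤ.
Run the Euclidean algorithm on 122 and 73: 122 = 1·73 + 49, 73 = 1·49 + 24, 49 = 2·24 + 1, 24 = 24·1 + 0.
Unwinding: 1 = 49 − 2·24 = 49 − 2·(73 − 1·49) = −2·73 + 3·49 = −2·73 + 3·(122 − 1·73) = 3·122 − 5·73, i.e. 122·3 + 73·(-5) = 1.
Times 289: 122·867 + 73·(-1445) = 289, so (867, -1445) solves it.
Shifting by a multiple of (73, −122) keeps it a solution: x = 867 − 11·73 = 64, y = -1445 + 11·122 = -103.
Check: 122·64 + 73·(-103) = 7808 − 7519 = 289. ✓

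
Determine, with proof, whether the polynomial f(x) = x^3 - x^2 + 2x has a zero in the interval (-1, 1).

f(-1) = -4 and f(1) = 2, which have opposite signs.
As a polynomial, f is continuous on every closed interval.
By the Intermediate Value Theorem f must vanish at some point of (-1, 1).

Such a root exists.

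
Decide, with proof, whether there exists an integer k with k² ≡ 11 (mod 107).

k = 15 works: 15² = 225, and 225 − 11 = 214 = 2·107.

k = 15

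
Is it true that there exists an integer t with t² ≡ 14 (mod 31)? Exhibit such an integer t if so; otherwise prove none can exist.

t = 13

t = 13 works: 13² = 169, and 169 − 14 = 155 = 5·31.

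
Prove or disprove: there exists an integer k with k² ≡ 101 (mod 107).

k = 84

Take k = 84. Then 84² = 7056 = 65·107 + 101, so 84² ≡ 101 (mod 107).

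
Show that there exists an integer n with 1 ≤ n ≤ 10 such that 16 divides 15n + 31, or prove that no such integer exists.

For n = 1, 2, …, 10 the values of 15n + 31 modulo 16 are 14, 13, 12, 11, 10, 9, 8, 7, 6, 5 respectively.
None is 0, so 16 never divides 15n + 31 on this range.

No, no such integer n in that range exists.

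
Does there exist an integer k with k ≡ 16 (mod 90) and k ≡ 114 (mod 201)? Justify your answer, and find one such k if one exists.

Both moduli are multiples of 3 = gcd(90, 201), so any solution would satisfy k ≡ 16 and k ≡ 114 modulo 3 simultaneously.
However 16 ≡ 1 and 114 ≡ 0 (mod 3), and 1 ≠ 0.
Therefore no such k exists.

There is no such integer.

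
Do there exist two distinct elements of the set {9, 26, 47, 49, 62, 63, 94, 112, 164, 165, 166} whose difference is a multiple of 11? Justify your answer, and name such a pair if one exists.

No such pair exists.

Residues mod 11: 9↦9, 26↦4, 47↦3, 49↦5, 62↦7, 63↦8, 94↦6, 112↦2, 164↦10, 165↦0, 166↦1.
These 11 residues are pairwise different, hence no difference of two elements is divisible by 11.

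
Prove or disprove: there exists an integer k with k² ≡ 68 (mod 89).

Take k = 54. Then 54² = 2916 = 32·89 + 68, so 54² ≡ 68 (mod 89).

k = 54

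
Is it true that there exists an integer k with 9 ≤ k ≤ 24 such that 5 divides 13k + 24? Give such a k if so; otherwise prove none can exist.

k = 12

For k = 9, 10, 11 the values 141, 154, 167 are not multiples of 5. Try k = 12: 13·12 + 24 = 180 = 36·5, which is divisible by 5.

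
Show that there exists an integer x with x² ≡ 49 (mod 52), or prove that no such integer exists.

Take x = 7. Then 7² = 49, and since 0 ≤ 49 < 52 this is already reduced: 7² ≡ 49 (mod 52).

x = 7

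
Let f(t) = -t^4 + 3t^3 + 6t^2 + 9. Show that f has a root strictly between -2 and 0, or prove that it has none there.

Yes, f has a root in the interval.

f(-2) = -7 and f(0) = 9, which have opposite signs.
As a polynomial, f is continuous on every closed interval.
By the Intermediate Value Theorem, f takes the value 0 somewhere in the open interval.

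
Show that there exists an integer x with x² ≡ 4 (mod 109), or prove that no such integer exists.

Take x = 107. Then 107² = 11449 = 105·109 + 4, so 107² ≡ 4 (mod 109).

x = 107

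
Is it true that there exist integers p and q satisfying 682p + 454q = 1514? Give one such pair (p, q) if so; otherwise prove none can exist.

p = 152, q = -225

Every value of 682p + 454q is a multiple of gcd(682, 454) = 2; since 2 ∣ 1514, solutions exist.
Dividing through by 2 reduces the equation to 341p + 227q = 757.
Dividing repeatedly: 341 = 1·227 + 114, 227 = 1·114 + 113, 114 = 1·113 + 1, 113 = 113·1 + 0.
Unwinding: 1 = 114 − 1·113 = 114 − (227 − 1·114) = −227 + 2·114 = −227 + 2·(341 − 1·227) = 2·341 − 3·227, i.e. 341·2 + 227·(-3) = 1.
Multiplying through by 757: p = 2·757 = 1514, q = (-3)·757 = -2271 is a solution.
Shifting by a multiple of (227, −341) keeps it a solution: p = 1514 − 6·227 = 152, q = -2271 + 6·341 = -225.
Check: 682·152 + 454·(-225) = 103664 − 102150 = 1514. ✓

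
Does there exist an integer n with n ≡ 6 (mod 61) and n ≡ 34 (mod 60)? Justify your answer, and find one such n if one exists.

n = 1714

gcd(61, 60) = 1, so the Chinese Remainder Theorem guarantees exactly one residue class mod 3660 satisfying both.
Any solution of the first congruence is n = 6 + 61t; substituting into the second, 61t ≡ 34 − 6 ≡ 28 (mod 60).
61 ≡ 1 (mod 60), so this reads 1t ≡ 28 (mod 60). So t ≡ 28 (mod 60).
Taking t = 28 gives n = 6 + 61·28 = 1714.
Check: 1714 mod 61 = 6, 1714 mod 60 = 34. ✓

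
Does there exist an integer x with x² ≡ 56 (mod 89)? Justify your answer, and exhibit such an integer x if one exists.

Apply Euler's criterion with the prime 89: 56 is a quadratic residue iff 56^44 ≡ 1 (mod 89), and a non-residue iff it is ≡ −1.
Squaring successively (mod 89): 56^2 = 3136 ≡ 21; 56^4 ≡ 21² = 441 ≡ 85; 56^8 ≡ 85² = 7225 ≡ 16; 56^16 ≡ 16² = 256 ≡ 78; 56^32 ≡ 78² = 6084 ≡ 32.
Since 44 = 32 + 8 + 4, 56^44 ≡ 32 · 16 · 85; multiplying out mod 89: 32·16 = 512 ≡ 67, then 67·85 = 5695 ≡ 88. Thus 56^44 ≡ 88 ≡ −1 (mod 89).
By Euler's criterion 56 is a quadratic non-residue mod 89: no x satisfies x² ≡ 56 (mod 89).

No, no such integer exists.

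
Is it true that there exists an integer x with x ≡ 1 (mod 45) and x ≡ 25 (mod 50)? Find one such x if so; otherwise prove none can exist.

gcd(45, 50) = 5. If x ≡ 1 (mod 45) and x ≡ 25 (mod 50), then x ≡ 1 (mod 5) and x ≡ 25 (mod 5).
However 1 ≡ 1 and 25 ≡ 0 (mod 5), and 1 ≠ 0.
Therefore no such x exists.

There is no such integer.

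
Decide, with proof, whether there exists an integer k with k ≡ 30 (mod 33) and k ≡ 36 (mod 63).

k = 162

The moduli are not coprime: gcd(33, 63) = 3. Compatibility requires 3 ∣ (36 − 30) = 6, which holds, so solutions exist.
Step through k = 30, 30 + 33, 30 + 2·33, …: the values 30, 63, 96, 129, 162 reduce mod 63 to 30, 0, 33, 3, 36. The value 162 hits 36.
Verify: 162 = 4·33 + 30 and 162 = 2·63 + 36. ✓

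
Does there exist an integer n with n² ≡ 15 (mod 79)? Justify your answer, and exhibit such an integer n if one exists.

Apply Euler's criterion with the prime 79: 15 is a quadratic residue iff 15^39 ≡ 1 (mod 79), and a non-residue iff it is ≡ −1.
Squaring successively (mod 79): 15^2 = 225 ≡ 67; 15^4 ≡ 67² = 4489 ≡ 65; 15^8 ≡ 65² = 4225 ≡ 38; 15^16 ≡ 38² = 1444 ≡ 22; 15^32 ≡ 22² = 484 ≡ 10.
Since 39 = 32 + 4 + 2 + 1, 15^39 ≡ 10 · 65 · 67 · 15; multiplying out mod 79: 10·65 = 650 ≡ 18, then 18·67 = 1206 ≡ 21, then 21·15 = 315 ≡ 78. Thus 15^39 ≡ 78 ≡ −1 (mod 79).
By Euler's criterion 15 is a quadratic non-residue mod 79: no n satisfies n² ≡ 15 (mod 79).

No, no such integer exists.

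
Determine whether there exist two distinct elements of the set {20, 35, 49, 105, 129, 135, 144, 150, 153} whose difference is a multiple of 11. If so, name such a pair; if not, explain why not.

Reduce each element modulo 11: 20↦9, 35↦2, 49↦5, 105↦6, 129↦8, 135↦3, 144↦1, 150↦7, 153↦10.
All 9 residues are distinct, so no two elements differ by a multiple of 11.

No such pair exists.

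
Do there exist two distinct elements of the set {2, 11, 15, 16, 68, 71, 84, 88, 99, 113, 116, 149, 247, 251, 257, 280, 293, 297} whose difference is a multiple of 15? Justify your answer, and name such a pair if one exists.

Yes: 2 and 257.

Both 2 and 257 leave remainder 2 on division by 15; their difference 255 = 17·15 is a multiple of 15.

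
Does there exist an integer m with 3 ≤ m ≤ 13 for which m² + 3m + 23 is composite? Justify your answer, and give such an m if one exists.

m = 5

At m = 5: 5² + 3·5 + 23 = 63 = 3·21, which is composite.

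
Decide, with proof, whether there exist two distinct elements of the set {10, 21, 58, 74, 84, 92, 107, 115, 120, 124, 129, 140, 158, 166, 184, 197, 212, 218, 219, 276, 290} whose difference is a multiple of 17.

The pair (10, 129) works.

Both 10 and 129 leave remainder 10 on division by 17; their difference 119 = 7·17 is a multiple of 17.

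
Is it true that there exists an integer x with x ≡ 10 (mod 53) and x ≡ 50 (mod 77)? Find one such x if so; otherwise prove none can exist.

Since 53 and 77 share no common factor, CRT says the pair of congruences has a solution (unique mod 4081).
Write x = 10 + 53t and require 10 + 53t ≡ 50 (mod 77), i.e. 53t ≡ 40 (mod 77).
Since 53·16 = 848 = 11·77 + 1, the inverse of 53 mod 77 is 16.
Multiplying by 16: t ≡ 16·40 = 640 ≡ 24 (mod 77).
With t = 24: x = 10 + 53·24 = 1282.
Verify: 1282 = 24·53 + 10 and 1282 = 16·77 + 50. ✓

x = 1282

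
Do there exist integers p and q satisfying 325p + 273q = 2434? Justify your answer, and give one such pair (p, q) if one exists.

There are no such integers.

gcd(325, 273) = 13, so every integer of the form 325p + 273q is a multiple of 13.
However 2434 leaves remainder 3 on division by 13.
Hence no integers p, q satisfy the equation.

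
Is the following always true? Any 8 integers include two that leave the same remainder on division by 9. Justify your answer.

No; for instance {2, 3, 4, 5, 6, 7, 8, 9} is a counterexample.

Take the 8 consecutive integers 2, 3, …, 9: their residues mod 9 are all distinct because 8 ≤ 9.
Hence this collection has no pair with equal remainders mod 9, disproving the claim.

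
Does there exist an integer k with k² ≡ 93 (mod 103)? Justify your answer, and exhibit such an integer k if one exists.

k = 14 works: 14² = 196, and 196 − 93 = 103 = 1·103.

k = 14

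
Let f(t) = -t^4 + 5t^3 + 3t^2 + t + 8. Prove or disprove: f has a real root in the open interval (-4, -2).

f(-4) = -524 and f(-2) = -38, both negative, so a sign-change argument is unavailable; we show f keeps this sign on the whole interval.
Substitute t = -2 − u, where 0 < u < 2 on the interval. Expanding, f(-2 − u) = -u^4 - 13u^3 - 51u^2 - 81u - 38.
All 5 nonzero coefficients of this polynomial in u are negative; hence for u > 0 the value is a sum of negative terms (the constant -38 among them).
So f is strictly negative on (-4, -2); no root exists in the interval.

No.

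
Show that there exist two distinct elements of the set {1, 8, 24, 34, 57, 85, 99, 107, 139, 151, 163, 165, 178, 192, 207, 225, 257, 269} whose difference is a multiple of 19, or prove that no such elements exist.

No such pair exists.

Two integers differ by a multiple of 19 exactly when they have the same residue mod 19. The residues are 1↦1, 8↦8, 24↦5, 34↦15, 57↦0, 85↦9, 99↦4, 107↦12, 139↦6, 151↦18, 163↦11, 165↦13, 178↦7, 192↦2, 207↦17, 225↦16, 257↦10, 269↦3.
These 18 residues are pairwise different, hence no difference of two elements is divisible by 19.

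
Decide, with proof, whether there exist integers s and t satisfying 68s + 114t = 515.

Both 68 and 114 are divisible by gcd(68, 114) = 2, hence so is any combination 68s + 114t.
But 515 = 2·257 + 1, so 2 ∤ 515.
Therefore 68s + 114t = 515 has no solution in integers.

There are no such integers.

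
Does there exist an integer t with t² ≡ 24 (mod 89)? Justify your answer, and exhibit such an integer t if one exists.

Apply Euler's criterion with the prime 89: 24 is a quadratic residue iff 24^44 ≡ 1 (mod 89), and a non-residue iff it is ≡ −1.
Squaring successively (mod 89): 24^2 = 576 ≡ 42; 24^4 ≡ 42² = 1764 ≡ 73; 24^8 ≡ 73² = 5329 ≡ 78; 24^16 ≡ 78² = 6084 ≡ 32; 24^32 ≡ 32² = 1024 ≡ 45.
Since 44 = 32 + 8 + 4, 24^44 ≡ 45 · 78 · 73; multiplying out mod 89: 45·78 = 3510 ≡ 39, then 39·73 = 2847 ≡ 88. Thus 24^44 ≡ 88 ≡ −1 (mod 89).
By Euler's criterion 24 is a quadratic non-residue mod 89: no t satisfies t² ≡ 24 (mod 89).

No, no such integer exists.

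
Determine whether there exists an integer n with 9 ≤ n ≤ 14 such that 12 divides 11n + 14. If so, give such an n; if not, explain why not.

n = 14

For n = 9, 10, …, 13 the values 113, 124, 135, 146, 157 are not multiples of 12. Try n = 14: 11·14 + 14 = 168 = 14·12, which is divisible by 12.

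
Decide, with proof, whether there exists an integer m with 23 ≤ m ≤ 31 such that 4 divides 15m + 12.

At m = 23 the value 357 is not a multiple of 4. Try m = 24: 15·24 + 12 = 372 = 93·4, which is divisible by 4.

m = 24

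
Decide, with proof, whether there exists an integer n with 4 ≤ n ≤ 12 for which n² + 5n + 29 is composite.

At n = 8: 8² + 5·8 + 29 = 133 = 7·19, which is composite.

n = 8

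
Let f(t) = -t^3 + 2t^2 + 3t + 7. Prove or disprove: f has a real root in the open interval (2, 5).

Yes, f has a root in the interval.

f(2) = 13 and f(5) = -53, which have opposite signs.
Since f is a polynomial it is continuous on [2, 5].
By the Intermediate Value Theorem f must vanish at some point of (2, 5).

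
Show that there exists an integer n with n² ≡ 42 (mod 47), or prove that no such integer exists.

n = 29

Take n = 29. Then 29² = 841 = 17·47 + 42, so 29² ≡ 42 (mod 47).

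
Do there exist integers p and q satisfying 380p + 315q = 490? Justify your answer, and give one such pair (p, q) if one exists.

Since gcd(380, 315) = 5 and 490 = 5·98, Bézout's identity guarantees a solution.
Dividing through by 5 reduces the equation to 76p + 63q = 98.
Run the Euclidean algorithm on 76 and 63: 76 = 1·63 + 13, 63 = 4·13 + 11, 13 = 1·11 + 2, 11 = 5·2 + 1, 2 = 2·1 + 0.
Working back up the chain: 1 = 11 − 5·2 = 11 − 5·(13 − 1·11) = −5·13 + 6·11 = −5·13 + 6·(63 − 4·13) = 6·63 − 29·13 = 6·63 − 29·(76 − 1·63) = −29·76 + 35·63. So 76·(-29) + 63·35 = 1.
Times 98: 76·(-2842) + 63·3430 = 98, so (-2842, 3430) solves it.
Adding 46·63 to p and subtracting 46·76 from q gives the tidier solution (56, -66).
Indeed 380·56 + 315·(-66) = 21280 − 20790 = 490.

p = 56, q = -66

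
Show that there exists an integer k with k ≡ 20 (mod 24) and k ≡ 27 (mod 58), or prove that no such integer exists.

Reduce both congruences modulo 2, which divides 24 and 58: they say k ≡ 20 (mod 2) and k ≡ 27 (mod 2).
These are incompatible: 20 − 27 = -7 is not divisible by 2.
Hence the system has no solution.

No such integer exists.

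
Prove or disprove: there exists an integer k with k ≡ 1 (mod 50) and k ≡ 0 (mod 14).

gcd(50, 14) = 2. If k ≡ 1 (mod 50) and k ≡ 0 (mod 14), then k ≡ 1 (mod 2) and k ≡ 0 (mod 2).
These are incompatible: 1 − 0 = 1 is not divisible by 2.
So no integer satisfies both congruences.

No, no such integer exists.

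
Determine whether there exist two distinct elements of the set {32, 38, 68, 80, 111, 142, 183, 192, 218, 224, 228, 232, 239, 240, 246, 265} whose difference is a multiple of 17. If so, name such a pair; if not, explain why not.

Two integers differ by a multiple of 17 exactly when they have the same residue mod 17. The residues are 32↦15, 38↦4, 68↦0, 80↦12, 111↦9, 142↦6, 183↦13, 192↦5, 218↦14, 224↦3, 228↦7, 232↦11, 239↦1, 240↦2, 246↦8, 265↦10.
These 16 residues are pairwise different, hence no difference of two elements is divisible by 17.

No, no such pair exists.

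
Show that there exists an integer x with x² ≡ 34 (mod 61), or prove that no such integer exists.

x = 41 works: 41² = 1681, and 1681 − 34 = 1647 = 27·61.

x = 41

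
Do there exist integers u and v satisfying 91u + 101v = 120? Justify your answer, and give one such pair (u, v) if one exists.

91 and 101 are coprime, so 91u + 101v ranges over all of ℤ.
Dividing repeatedly: 101 = 1·91 + 10, 91 = 9·10 + 1, 10 = 10·1 + 0.
Back-substituting, 1 = 91 − 9·10 = 91 − 9·(101 − 1·91) = −9·101 + 10·91; that is, 91·10 + 101·(-9) = 1.
Times 120: 91·1200 + 101·(-1080) = 120, so (1200, -1080) solves it.
Shifting by a multiple of (101, −91) keeps it a solution: u = 1200 − 11·101 = 89, v = -1080 + 11·91 = -79.
Indeed 91·89 + 101·(-79) = 8099 − 7979 = 120.

u = 89, v = -79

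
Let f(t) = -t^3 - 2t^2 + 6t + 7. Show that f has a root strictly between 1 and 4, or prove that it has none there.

Yes, f has a root in the interval.

f(1) = 10 and f(4) = -65, which have opposite signs.
As a polynomial, f is continuous on every closed interval.
By the Intermediate Value Theorem, f takes the value 0 somewhere in the open interval.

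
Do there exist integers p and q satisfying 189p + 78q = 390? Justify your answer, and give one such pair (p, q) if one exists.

Since gcd(189, 78) = 3 and 390 = 3·130, Bézout's identity guarantees a solution.
Dividing through by 3 reduces the equation to 63p + 26q = 130.
Run the Euclidean algorithm on 63 and 26: 63 = 2·26 + 11, 26 = 2·11 + 4, 11 = 2·4 + 3, 4 = 1·3 + 1, 3 = 3·1 + 0.
Back-substituting, 1 = 4 − 1·3 = 4 − (11 − 2·4) = −11 + 3·4 = −11 + 3·(26 − 2·11) = 3·26 − 7·11 = 3·26 − 7·(63 − 2·26) = −7·63 + 17·26; that is, 63·(-7) + 26·17 = 1.
Times 130: 63·(-910) + 26·2210 = 130, so (-910, 2210) solves it.
The general solution is p = -910 + 26k, q = 2210 − 63k; taking k = 35 gives the smaller pair p = 0, q = 5.
Check: 189·0 + 78·5 = 0 + 390 = 390. ✓

p = 0, q = 5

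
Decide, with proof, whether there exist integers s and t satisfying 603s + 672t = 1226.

gcd(603, 672) = 3, so every integer of the form 603s + 672t is a multiple of 3.
But 1226 is not a multiple of 3 (it leaves remainder 2).
Hence no integers s, t satisfy the equation.

No, no such integers exist.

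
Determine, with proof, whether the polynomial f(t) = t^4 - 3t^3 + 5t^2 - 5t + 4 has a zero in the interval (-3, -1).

No such root exists.

The endpoint values f(-3) = 226 and f(-1) = 18 are both positive. Claim: f(t) > 0 for every t in (-3, -1).
Substitute t = -1 − u, where 0 < u < 2 on the interval. Expanding, f(-1 − u) = u^4 + 7u^3 + 20u^2 + 28u + 18.
The nonzero coefficients here are all positive, so for u > 0 every term is positive (or zero), and the constant term 18 is strictly positive.
So f is strictly positive on (-3, -1); no root exists in the interval.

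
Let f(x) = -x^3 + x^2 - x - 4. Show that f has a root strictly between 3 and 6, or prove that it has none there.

f(3) = -25 and f(6) = -190, both negative.
f'(x) = -3x^2 + 2x - 1 has discriminant 2² − 4·(-3)·(-1) = -8 < 0, so f' has no real roots and is negative for every real x.
Hence f is strictly decreasing on ℝ, and in particular on [3, 6]. A strictly monotone function with same-sign endpoint values stays negative on the whole interval, so f has no zero in (3, 6).

No such root exists.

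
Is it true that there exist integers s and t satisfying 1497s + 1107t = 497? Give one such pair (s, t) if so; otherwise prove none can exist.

No such integers exist.

Any value of 1497s + 1107t is a multiple of gcd(1497, 1107) = 3.
However 497 leaves remainder 2 on division by 3.
Hence no integers s, t satisfy the equation.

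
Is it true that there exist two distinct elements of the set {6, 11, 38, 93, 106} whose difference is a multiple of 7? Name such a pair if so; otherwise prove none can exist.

Two integers differ by a multiple of 7 exactly when they have the same residue mod 7. The residues are 6↦6, 11↦4, 38↦3, 93↦2, 106↦1.
All 5 residues are distinct, so no two elements differ by a multiple of 7.

There is no such pair.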